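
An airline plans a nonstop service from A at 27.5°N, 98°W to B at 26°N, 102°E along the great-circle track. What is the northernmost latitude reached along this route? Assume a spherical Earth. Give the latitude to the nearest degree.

The great circle lies in the plane with unit normal n̂ = (p₁ × p₂)/|p₁ × p₂|.
Here n̂_z ≈ -0.326; the vertex latitude is φ_max = arccos|n̂_z| ≈ 71.0°.
Check via Clairaut: cos φ_max = |cos φ₁| · sin C = cos(27.5°)·sin(21.5°) ≈ 0.326, again giving ≈ 71.0°.

≈ 71°N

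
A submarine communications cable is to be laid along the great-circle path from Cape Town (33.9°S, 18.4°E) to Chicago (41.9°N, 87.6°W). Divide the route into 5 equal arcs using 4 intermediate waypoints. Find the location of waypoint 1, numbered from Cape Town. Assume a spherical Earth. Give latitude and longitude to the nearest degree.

≈ (19°S, 4°W)

From cos δ = sin φ₁ sin φ₂ + cos φ₁ cos φ₂ cos Δλ, the central angle is δ ≈ 2.145 rad (122.9°).
Interpolate at f = 1/5 with slerp weights a = sin((1−f)δ)/sin δ ≈ 1.178, b = sin(fδ)/sin δ ≈ 0.495.
p = a·p₁ + b·p₂ ≈ (0.943, -0.060, -0.326); φ = arcsin(p_z) ≈ -19.05°, λ = atan2(p_y, p_x) ≈ -3.61°.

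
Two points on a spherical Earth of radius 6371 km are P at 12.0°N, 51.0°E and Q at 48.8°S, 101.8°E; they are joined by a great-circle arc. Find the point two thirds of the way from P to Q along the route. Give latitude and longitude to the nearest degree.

From cos δ = sin φ₁ sin φ₂ + cos φ₁ cos φ₂ cos Δλ, the central angle is δ ≈ 1.317 rad (75.5°).
Interpolate at f = 2/3 with slerp weights a = sin((1−f)δ)/sin δ ≈ 0.439, b = sin(fδ)/sin δ ≈ 0.795.
p = a·p₁ + b·p₂ ≈ (0.163, 0.846, -0.507); φ = arcsin(p_z) ≈ -30.46°, λ = atan2(p_y, p_x) ≈ 79.08°.

≈ 30°S, 79°E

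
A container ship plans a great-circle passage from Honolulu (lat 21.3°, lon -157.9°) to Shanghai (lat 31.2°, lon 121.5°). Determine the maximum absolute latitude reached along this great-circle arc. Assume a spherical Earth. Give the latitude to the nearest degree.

≈ 34°

The great circle lies in the plane with unit normal n̂ = (p₁ × p₂)/|p₁ × p₂|.
Here n̂_z ≈ -0.829; the vertex latitude is φ_max = arccos|n̂_z| ≈ 34.0°.
Check via Clairaut: cos φ_max = |cos φ₁| · sin C = cos(21.3°)·sin(62.9°) ≈ 0.829, again giving ≈ 34.0°.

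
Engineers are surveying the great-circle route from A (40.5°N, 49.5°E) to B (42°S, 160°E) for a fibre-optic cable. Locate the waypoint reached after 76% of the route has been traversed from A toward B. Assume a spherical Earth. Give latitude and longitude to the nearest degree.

Write both endpoints as unit vectors p₁, p₂ with components (cos φ cos λ, cos φ sin λ, sin φ).
The central angle between the endpoints is δ = arccos(p₁·p₂) ≈ 2.256 rad (129.2°).
Interpolate at f = 0.76 with slerp weights a = sin((1−f)δ)/sin δ ≈ 0.665, b = sin(fδ)/sin δ ≈ 1.278.
p = a·p₁ + b·p₂ ≈ (-0.564, 0.709, -0.423); φ = arcsin(p_z) ≈ -25.02°, λ = atan2(p_y, p_x) ≈ 128.47°.

≈ (25°S, 128°E)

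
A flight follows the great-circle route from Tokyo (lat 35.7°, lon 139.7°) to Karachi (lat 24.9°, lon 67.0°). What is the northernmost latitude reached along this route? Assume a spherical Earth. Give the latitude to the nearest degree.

The great circle lies in the plane with unit normal n̂ = (p₁ × p₂)/|p₁ × p₂|.
Here n̂_z ≈ -0.794; the vertex latitude is φ_max = arccos|n̂_z| ≈ 37.4°.
Check via Clairaut: cos φ_max = |cos φ₁| · sin C = cos(35.7°)·sin(78.0°) ≈ 0.794, again giving ≈ 37.4°.

≈ 37°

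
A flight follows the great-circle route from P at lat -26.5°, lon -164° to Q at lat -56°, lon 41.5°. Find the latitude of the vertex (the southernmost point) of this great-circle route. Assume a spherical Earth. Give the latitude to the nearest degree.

The great circle lies in the plane with unit normal n̂ = (p₁ × p₂)/|p₁ × p₂|.
Here n̂_z ≈ -0.216; the vertex latitude is φ_max = arccos|n̂_z| ≈ 77.5°.

≈ -78°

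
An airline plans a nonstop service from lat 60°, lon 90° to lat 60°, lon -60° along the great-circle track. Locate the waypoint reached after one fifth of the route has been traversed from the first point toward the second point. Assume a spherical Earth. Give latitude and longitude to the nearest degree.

From cos δ = sin φ₁ sin φ₂ + cos φ₁ cos φ₂ cos Δλ, the central angle is δ ≈ 1.008 rad (57.8°).
Interpolate at f = 1/5 with slerp weights a = sin((1−f)δ)/sin δ ≈ 0.853, b = sin(fδ)/sin δ ≈ 0.237.
p = a·p₁ + b·p₂ ≈ (0.059, 0.324, 0.944); φ = arcsin(p_z) ≈ 70.76°, λ = atan2(p_y, p_x) ≈ 79.65°.

≈ lat 71°, lon 80°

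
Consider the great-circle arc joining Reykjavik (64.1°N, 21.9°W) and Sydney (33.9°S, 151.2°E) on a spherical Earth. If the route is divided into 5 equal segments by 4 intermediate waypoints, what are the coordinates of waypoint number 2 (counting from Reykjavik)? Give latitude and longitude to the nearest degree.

Convert each endpoint to a unit vector on the sphere (x = cos φ cos λ, y = cos φ sin λ, z = sin φ).
The central angle between the endpoints is δ = arccos(p₁·p₂) ≈ 2.609 rad (149.5°).
Interpolate at f = 2/5 with slerp weights a = sin((1−f)δ)/sin δ ≈ 1.970, b = sin(fδ)/sin δ ≈ 1.703.
p = a·p₁ + b·p₂ ≈ (-0.440, 0.360, 0.823); φ = arcsin(p_z) ≈ 55.35°, λ = atan2(p_y, p_x) ≈ 140.72°.

≈ 55°N, 141°E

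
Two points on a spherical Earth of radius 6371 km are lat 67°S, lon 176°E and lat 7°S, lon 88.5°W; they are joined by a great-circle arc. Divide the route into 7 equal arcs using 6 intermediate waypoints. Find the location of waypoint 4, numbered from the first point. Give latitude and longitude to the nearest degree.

≈ lat 40°S, lon 106°W

Convert each endpoint to a unit vector on the sphere (x = cos φ cos λ, y = cos φ sin λ, z = sin φ).
The central angle between the endpoints is δ = arccos(p₁·p₂) ≈ 1.496 rad (85.7°).
Interpolate at f = 4/7 with slerp weights a = sin((1−f)δ)/sin δ ≈ 0.600, b = sin(fδ)/sin δ ≈ 0.757.
p = a·p₁ + b·p₂ ≈ (-0.214, -0.734, -0.644); φ = arcsin(p_z) ≈ -40.11°, λ = atan2(p_y, p_x) ≈ -106.26°.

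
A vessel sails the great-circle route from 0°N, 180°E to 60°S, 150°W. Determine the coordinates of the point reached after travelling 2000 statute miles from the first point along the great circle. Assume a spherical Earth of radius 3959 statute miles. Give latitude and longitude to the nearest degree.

Write both endpoints as unit vectors p₁, p₂ with components (cos φ cos λ, cos φ sin λ, sin φ).
The central angle between the endpoints is δ = arccos(p₁·p₂) ≈ 1.123 rad (64.3°). The total great-circle distance is δ·R ≈ 1.123 × 3959 ≈ 4446 mi, so the target fraction is f = 2000/4446 ≈ 0.450.
Interpolate at f ≈ 0.450 with slerp weights a = sin((1−f)δ)/sin δ ≈ 0.643, b = sin(fδ)/sin δ ≈ 0.537.
p = a·p₁ + b·p₂ ≈ (-0.875, -0.134, -0.465); φ = arcsin(p_z) ≈ -27.71°, λ = atan2(p_y, p_x) ≈ -171.28°.

≈ 28°S, 171°W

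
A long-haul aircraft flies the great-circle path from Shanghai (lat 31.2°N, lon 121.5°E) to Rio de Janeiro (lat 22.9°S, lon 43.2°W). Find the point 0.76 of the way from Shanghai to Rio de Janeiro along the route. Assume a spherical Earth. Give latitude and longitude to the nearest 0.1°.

≈ lat 1.8°N, lon 11.7°W

The haversine formula gives a central angle δ ≈ 2.864 rad (164.1°) between the endpoints.
Interpolate at f = 0.76 with slerp weights a = sin((1−f)δ)/sin δ ≈ 2.312, b = sin(fδ)/sin δ ≈ 2.996.
p = a·p₁ + b·p₂ ≈ (0.979, -0.203, 0.032); φ = arcsin(p_z) ≈ 1.82°, λ = atan2(p_y, p_x) ≈ -11.73°.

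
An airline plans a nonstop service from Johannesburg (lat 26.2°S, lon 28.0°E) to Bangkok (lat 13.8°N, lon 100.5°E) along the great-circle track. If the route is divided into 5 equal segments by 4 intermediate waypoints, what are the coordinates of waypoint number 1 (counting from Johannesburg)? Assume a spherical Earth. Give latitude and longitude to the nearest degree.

Convert each endpoint to a unit vector on the sphere (x = cos φ cos λ, y = cos φ sin λ, z = sin φ).
The central angle between the endpoints is δ = arccos(p₁·p₂) ≈ 1.413 rad (81.0°).
Interpolate at f = 1/5 with slerp weights a = sin((1−f)δ)/sin δ ≈ 0.916, b = sin(fδ)/sin δ ≈ 0.282.
p = a·p₁ + b·p₂ ≈ (0.676, 0.656, -0.337); φ = arcsin(p_z) ≈ -19.70°, λ = atan2(p_y, p_x) ≈ 44.13°.

≈ lat 20°S, lon 44°E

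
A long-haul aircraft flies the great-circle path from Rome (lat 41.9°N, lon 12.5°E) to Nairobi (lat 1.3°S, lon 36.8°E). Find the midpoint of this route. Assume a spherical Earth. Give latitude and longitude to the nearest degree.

Convert each endpoint to a unit vector on the sphere (x = cos φ cos λ, y = cos φ sin λ, z = sin φ).
The central angle between the endpoints is δ = arccos(p₁·p₂) ≈ 0.846 rad (48.5°).
Interpolate at f = 1/2 with slerp weights a = sin((1−f)δ)/sin δ ≈ 0.548, b = sin(fδ)/sin δ ≈ 0.548.
p = a·p₁ + b·p₂ ≈ (0.837, 0.417, 0.354); φ = arcsin(p_z) ≈ 20.72°, λ = atan2(p_y, p_x) ≈ 26.46°.

≈ lat 21°N, lon 26°E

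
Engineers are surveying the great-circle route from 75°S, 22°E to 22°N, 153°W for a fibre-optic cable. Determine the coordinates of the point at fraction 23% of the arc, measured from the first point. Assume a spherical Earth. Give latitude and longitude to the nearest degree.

The haversine formula gives a central angle δ ≈ 2.215 rad (126.9°) between the endpoints.
Interpolate at f = 0.23 with slerp weights a = sin((1−f)δ)/sin δ ≈ 1.240, b = sin(fδ)/sin δ ≈ 0.610.
p = a·p₁ + b·p₂ ≈ (-0.207, -0.137, -0.969); φ = arcsin(p_z) ≈ -75.65°, λ = atan2(p_y, p_x) ≈ -146.52°.

≈ 76°S, 147°W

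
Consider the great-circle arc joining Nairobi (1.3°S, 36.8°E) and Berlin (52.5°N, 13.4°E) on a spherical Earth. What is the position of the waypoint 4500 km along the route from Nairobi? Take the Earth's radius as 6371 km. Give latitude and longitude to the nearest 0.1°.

From cos δ = sin φ₁ sin φ₂ + cos φ₁ cos φ₂ cos Δλ, the central angle is δ ≈ 1.000 rad (57.3°). The total great-circle distance is δ·R ≈ 1.000 × 6371 ≈ 6369 km, so the target fraction is f = 4500/6369 ≈ 0.707.
Interpolate at f ≈ 0.707 with slerp weights a = sin((1−f)δ)/sin δ ≈ 0.344, b = sin(fδ)/sin δ ≈ 0.771.
p = a·p₁ + b·p₂ ≈ (0.732, 0.315, 0.604); φ = arcsin(p_z) ≈ 37.17°, λ = atan2(p_y, p_x) ≈ 23.26°.

≈ 37.2°N, 23.3°E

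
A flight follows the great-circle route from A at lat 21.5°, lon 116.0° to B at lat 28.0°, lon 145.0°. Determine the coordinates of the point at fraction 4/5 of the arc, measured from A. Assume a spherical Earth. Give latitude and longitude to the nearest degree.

The haversine formula gives a central angle δ ≈ 0.472 rad (27.1°) between the endpoints.
Interpolate at f = 4/5 with slerp weights a = sin((1−f)δ)/sin δ ≈ 0.207, b = sin(fδ)/sin δ ≈ 0.811.
p = a·p₁ + b·p₂ ≈ (-0.671, 0.584, 0.457); φ = arcsin(p_z) ≈ 27.17°, λ = atan2(p_y, p_x) ≈ 138.97°.

≈ lat 27°, lon 139°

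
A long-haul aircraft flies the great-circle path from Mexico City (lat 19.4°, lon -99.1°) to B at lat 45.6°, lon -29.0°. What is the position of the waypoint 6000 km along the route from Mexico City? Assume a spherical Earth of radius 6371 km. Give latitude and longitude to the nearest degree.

Write both endpoints as unit vectors p₁, p₂ with components (cos φ cos λ, cos φ sin λ, sin φ).
The central angle between the endpoints is δ = arccos(p₁·p₂) ≈ 1.091 rad (62.5°). The total great-circle distance is δ·R ≈ 1.091 × 6371 ≈ 6948 km, so the target fraction is f = 6000/6948 ≈ 0.864.
Interpolate at f ≈ 0.864 with slerp weights a = sin((1−f)δ)/sin δ ≈ 0.167, b = sin(fδ)/sin δ ≈ 0.912.
p = a·p₁ + b·p₂ ≈ (0.533, -0.465, 0.707); φ = arcsin(p_z) ≈ 44.99°, λ = atan2(p_y, p_x) ≈ -41.10°.

≈ lat 45°, lon -41°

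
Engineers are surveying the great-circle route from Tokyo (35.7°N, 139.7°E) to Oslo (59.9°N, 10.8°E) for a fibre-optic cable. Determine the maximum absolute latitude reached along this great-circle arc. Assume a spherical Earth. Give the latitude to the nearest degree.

≈ 71°N

The great circle lies in the plane with unit normal n̂ = (p₁ × p₂)/|p₁ × p₂|.
Here n̂_z ≈ -0.327; the vertex latitude is φ_max = arccos|n̂_z| ≈ 70.9°.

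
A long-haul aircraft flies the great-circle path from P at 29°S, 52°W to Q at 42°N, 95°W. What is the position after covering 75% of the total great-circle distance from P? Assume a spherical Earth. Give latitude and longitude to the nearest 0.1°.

≈ 24.9°N, 81.6°W

Write both endpoints as unit vectors p₁, p₂ with components (cos φ cos λ, cos φ sin λ, sin φ).
The central angle between the endpoints is δ = arccos(p₁·p₂) ≈ 1.419 rad (81.3°).
Interpolate at f = 0.75 with slerp weights a = sin((1−f)δ)/sin δ ≈ 0.351, b = sin(fδ)/sin δ ≈ 0.885.
p = a·p₁ + b·p₂ ≈ (0.132, -0.897, 0.422); φ = arcsin(p_z) ≈ 24.93°, λ = atan2(p_y, p_x) ≈ -81.63°.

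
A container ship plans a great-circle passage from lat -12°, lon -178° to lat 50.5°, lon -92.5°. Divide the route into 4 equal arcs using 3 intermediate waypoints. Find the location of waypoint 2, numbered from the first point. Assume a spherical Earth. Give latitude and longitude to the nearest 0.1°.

≈ lat 25.0°, lon -146.3°

The haversine formula gives a central angle δ ≈ 1.683 rad (96.4°) between the endpoints.
Interpolate at f = 2/4 with slerp weights a = sin((1−f)δ)/sin δ ≈ 0.750, b = sin(fδ)/sin δ ≈ 0.750.
p = a·p₁ + b·p₂ ≈ (-0.754, -0.502, 0.423); φ = arcsin(p_z) ≈ 25.02°, λ = atan2(p_y, p_x) ≈ -146.33°.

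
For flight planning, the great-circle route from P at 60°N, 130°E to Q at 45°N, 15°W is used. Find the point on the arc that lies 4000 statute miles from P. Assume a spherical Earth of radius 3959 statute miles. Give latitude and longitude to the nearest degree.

Write both endpoints as unit vectors p₁, p₂ with components (cos φ cos λ, cos φ sin λ, sin φ).
The central angle between the endpoints is δ = arccos(p₁·p₂) ≈ 1.242 rad (71.2°). The total great-circle distance is δ·R ≈ 1.242 × 3959 ≈ 4918 mi, so the target fraction is f = 4000/4918 ≈ 0.813.
Interpolate at f ≈ 0.813 with slerp weights a = sin((1−f)δ)/sin δ ≈ 0.243, b = sin(fδ)/sin δ ≈ 0.895.
p = a·p₁ + b·p₂ ≈ (0.533, -0.071, 0.843); φ = arcsin(p_z) ≈ 57.46°, λ = atan2(p_y, p_x) ≈ -7.56°.

≈ 57°N, 8°W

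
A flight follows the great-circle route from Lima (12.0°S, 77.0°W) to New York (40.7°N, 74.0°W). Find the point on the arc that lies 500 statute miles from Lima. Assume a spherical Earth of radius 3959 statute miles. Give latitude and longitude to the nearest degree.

Convert each endpoint to a unit vector on the sphere (x = cos φ cos λ, y = cos φ sin λ, z = sin φ).
The central angle between the endpoints is δ = arccos(p₁·p₂) ≈ 0.921 rad (52.8°). The total great-circle distance is δ·R ≈ 0.921 × 3959 ≈ 3646 mi, so the target fraction is f = 500/3646 ≈ 0.137.
Interpolate at f ≈ 0.137 with slerp weights a = sin((1−f)δ)/sin δ ≈ 0.896, b = sin(fδ)/sin δ ≈ 0.158.
p = a·p₁ + b·p₂ ≈ (0.230, -0.970, -0.083); φ = arcsin(p_z) ≈ -4.77°, λ = atan2(p_y, p_x) ≈ -76.64°.

≈ 5°S, 77°W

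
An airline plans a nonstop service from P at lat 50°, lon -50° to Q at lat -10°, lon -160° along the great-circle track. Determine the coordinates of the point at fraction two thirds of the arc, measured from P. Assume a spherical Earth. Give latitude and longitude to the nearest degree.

The haversine formula gives a central angle δ ≈ 1.928 rad (110.5°) between the endpoints.
Interpolate at f = 2/3 with slerp weights a = sin((1−f)δ)/sin δ ≈ 0.640, b = sin(fδ)/sin δ ≈ 1.024.
p = a·p₁ + b·p₂ ≈ (-0.683, -0.660, 0.312); φ = arcsin(p_z) ≈ 18.19°, λ = atan2(p_y, p_x) ≈ -136.00°.

≈ lat 18°, lon -136°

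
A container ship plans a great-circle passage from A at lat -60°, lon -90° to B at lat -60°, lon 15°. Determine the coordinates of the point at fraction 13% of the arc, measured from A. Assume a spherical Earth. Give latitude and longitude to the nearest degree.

Write both endpoints as unit vectors p₁, p₂ with components (cos φ cos λ, cos φ sin λ, sin φ).
The central angle between the endpoints is δ = arccos(p₁·p₂) ≈ 0.816 rad (46.7°).
Interpolate at f = 0.13 with slerp weights a = sin((1−f)δ)/sin δ ≈ 0.895, b = sin(fδ)/sin δ ≈ 0.145.
p = a·p₁ + b·p₂ ≈ (0.070, -0.429, -0.901); φ = arcsin(p_z) ≈ -64.26°, λ = atan2(p_y, p_x) ≈ -80.70°.

≈ lat -64°, lon -81°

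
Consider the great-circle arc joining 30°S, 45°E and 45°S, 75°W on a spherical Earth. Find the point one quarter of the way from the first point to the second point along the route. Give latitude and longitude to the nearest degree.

The haversine formula gives a central angle δ ≈ 1.523 rad (87.3°) between the endpoints.
Interpolate at f = 1/4 with slerp weights a = sin((1−f)δ)/sin δ ≈ 0.911, b = sin(fδ)/sin δ ≈ 0.372.
p = a·p₁ + b·p₂ ≈ (0.626, 0.304, -0.718); φ = arcsin(p_z) ≈ -45.93°, λ = atan2(p_y, p_x) ≈ 25.87°.

≈ 46°S, 26°E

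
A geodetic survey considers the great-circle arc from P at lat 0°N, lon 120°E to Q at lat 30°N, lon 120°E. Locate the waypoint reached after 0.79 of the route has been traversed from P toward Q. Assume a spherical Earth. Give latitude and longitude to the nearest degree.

≈ lat 24°N, lon 120°E

From cos δ = sin φ₁ sin φ₂ + cos φ₁ cos φ₂ cos Δλ, the central angle is δ ≈ 0.524 rad (30.0°).
Interpolate at f = 0.79 with slerp weights a = sin((1−f)δ)/sin δ ≈ 0.219, b = sin(fδ)/sin δ ≈ 0.804.
p = a·p₁ + b·p₂ ≈ (-0.458, 0.793, 0.402); φ = arcsin(p_z) ≈ 23.70°, λ = atan2(p_y, p_x) ≈ 120.00°.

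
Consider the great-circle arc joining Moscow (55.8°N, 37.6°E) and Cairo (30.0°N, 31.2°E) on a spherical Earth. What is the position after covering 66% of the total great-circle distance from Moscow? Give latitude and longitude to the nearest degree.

Write both endpoints as unit vectors p₁, p₂ with components (cos φ cos λ, cos φ sin λ, sin φ).
The central angle between the endpoints is δ = arccos(p₁·p₂) ≈ 0.457 rad (26.2°).
Interpolate at f = 0.66 with slerp weights a = sin((1−f)δ)/sin δ ≈ 0.351, b = sin(fδ)/sin δ ≈ 0.673.
p = a·p₁ + b·p₂ ≈ (0.655, 0.422, 0.627); φ = arcsin(p_z) ≈ 38.81°, λ = atan2(p_y, p_x) ≈ 32.82°.

≈ 39°N, 33°E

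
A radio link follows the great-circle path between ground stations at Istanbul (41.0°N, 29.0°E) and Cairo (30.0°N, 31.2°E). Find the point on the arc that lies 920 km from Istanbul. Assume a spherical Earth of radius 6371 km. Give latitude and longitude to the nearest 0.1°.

≈ 32.8°N, 30.7°E

Convert each endpoint to a unit vector on the sphere (x = cos φ cos λ, y = cos φ sin λ, z = sin φ).
The central angle between the endpoints is δ = arccos(p₁·p₂) ≈ 0.194 rad (11.1°). The total great-circle distance is δ·R ≈ 0.194 × 6371 ≈ 1239 km, so the target fraction is f = 920/1239 ≈ 0.742.
Interpolate at f ≈ 0.742 with slerp weights a = sin((1−f)δ)/sin δ ≈ 0.259, b = sin(fδ)/sin δ ≈ 0.745.
p = a·p₁ + b·p₂ ≈ (0.723, 0.429, 0.542); φ = arcsin(p_z) ≈ 32.84°, λ = atan2(p_y, p_x) ≈ 30.69°.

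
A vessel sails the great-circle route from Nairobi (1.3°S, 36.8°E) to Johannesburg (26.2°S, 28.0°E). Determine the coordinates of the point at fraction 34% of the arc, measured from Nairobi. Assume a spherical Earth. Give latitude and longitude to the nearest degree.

Convert each endpoint to a unit vector on the sphere (x = cos φ cos λ, y = cos φ sin λ, z = sin φ).
The central angle between the endpoints is δ = arccos(p₁·p₂) ≈ 0.459 rad (26.3°).
Interpolate at f = 0.34 with slerp weights a = sin((1−f)δ)/sin δ ≈ 0.673, b = sin(fδ)/sin δ ≈ 0.351.
p = a·p₁ + b·p₂ ≈ (0.817, 0.551, -0.170); φ = arcsin(p_z) ≈ -9.80°, λ = atan2(p_y, p_x) ≈ 34.00°.

≈ 10°S, 34°E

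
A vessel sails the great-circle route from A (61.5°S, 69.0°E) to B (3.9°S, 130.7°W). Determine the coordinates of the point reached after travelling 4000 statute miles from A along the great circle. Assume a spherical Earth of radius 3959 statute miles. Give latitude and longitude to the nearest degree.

≈ (58°S, 146°W)

Convert each endpoint to a unit vector on the sphere (x = cos φ cos λ, y = cos φ sin λ, z = sin φ).
The central angle between the endpoints is δ = arccos(p₁·p₂) ≈ 1.970 rad (112.9°). The total great-circle distance is δ·R ≈ 1.970 × 3959 ≈ 7798 mi, so the target fraction is f = 4000/7798 ≈ 0.513.
Interpolate at f ≈ 0.513 with slerp weights a = sin((1−f)δ)/sin δ ≈ 0.889, b = sin(fδ)/sin δ ≈ 0.919.
p = a·p₁ + b·p₂ ≈ (-0.446, -0.299, -0.843); φ = arcsin(p_z) ≈ -57.50°, λ = atan2(p_y, p_x) ≈ -146.13°.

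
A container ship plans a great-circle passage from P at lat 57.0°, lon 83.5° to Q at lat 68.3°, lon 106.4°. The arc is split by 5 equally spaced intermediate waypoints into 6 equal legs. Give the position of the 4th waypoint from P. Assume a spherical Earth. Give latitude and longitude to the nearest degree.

≈ lat 65°, lon 97°

The haversine formula gives a central angle δ ≈ 0.266 rad (15.3°) between the endpoints.
Interpolate at f = 4/6 with slerp weights a = sin((1−f)δ)/sin δ ≈ 0.337, b = sin(fδ)/sin δ ≈ 0.671.
p = a·p₁ + b·p₂ ≈ (-0.049, 0.420, 0.906); φ = arcsin(p_z) ≈ 64.96°, λ = atan2(p_y, p_x) ≈ 96.69°.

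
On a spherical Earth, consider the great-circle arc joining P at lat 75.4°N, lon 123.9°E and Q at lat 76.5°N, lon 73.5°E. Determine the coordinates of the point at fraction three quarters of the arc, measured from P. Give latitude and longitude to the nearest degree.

≈ lat 77°N, lon 86°E

Convert each endpoint to a unit vector on the sphere (x = cos φ cos λ, y = cos φ sin λ, z = sin φ).
The central angle between the endpoints is δ = arccos(p₁·p₂) ≈ 0.208 rad (11.9°).
Interpolate at f = 3/4 with slerp weights a = sin((1−f)δ)/sin δ ≈ 0.252, b = sin(fδ)/sin δ ≈ 0.752.
p = a·p₁ + b·p₂ ≈ (0.014, 0.221, 0.975); φ = arcsin(p_z) ≈ 77.20°, λ = atan2(p_y, p_x) ≈ 86.25°.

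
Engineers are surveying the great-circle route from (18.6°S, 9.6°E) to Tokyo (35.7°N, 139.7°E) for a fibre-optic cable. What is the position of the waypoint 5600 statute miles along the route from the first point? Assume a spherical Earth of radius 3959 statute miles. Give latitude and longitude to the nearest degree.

Convert each endpoint to a unit vector on the sphere (x = cos φ cos λ, y = cos φ sin λ, z = sin φ).
The central angle between the endpoints is δ = arccos(p₁·p₂) ≈ 2.321 rad (133.0°). The total great-circle distance is δ·R ≈ 2.321 × 3959 ≈ 9189 mi, so the target fraction is f = 5600/9189 ≈ 0.609.
Interpolate at f ≈ 0.609 with slerp weights a = sin((1−f)δ)/sin δ ≈ 1.077, b = sin(fδ)/sin δ ≈ 1.350.
p = a·p₁ + b·p₂ ≈ (0.170, 0.879, 0.445); φ = arcsin(p_z) ≈ 26.40°, λ = atan2(p_y, p_x) ≈ 79.09°.

≈ (26°N, 79°E)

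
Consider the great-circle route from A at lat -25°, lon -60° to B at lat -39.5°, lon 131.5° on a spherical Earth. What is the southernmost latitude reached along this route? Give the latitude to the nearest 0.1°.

≈ -81.2°

The great circle lies in the plane with unit normal n̂ = (p₁ × p₂)/|p₁ × p₂|.
Here n̂_z ≈ -0.153; the vertex latitude is φ_max = arccos|n̂_z| ≈ 81.2°.
Check via Clairaut: cos φ_max = |cos φ₁| · sin C = cos(25.0°)·sin(170.3°) ≈ 0.153, again giving ≈ 81.2°.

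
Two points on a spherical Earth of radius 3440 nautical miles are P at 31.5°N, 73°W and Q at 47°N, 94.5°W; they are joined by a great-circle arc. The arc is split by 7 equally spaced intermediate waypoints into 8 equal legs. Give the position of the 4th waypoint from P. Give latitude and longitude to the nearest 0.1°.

≈ 39.7°N, 82.5°W

Convert each endpoint to a unit vector on the sphere (x = cos φ cos λ, y = cos φ sin λ, z = sin φ).
The central angle between the endpoints is δ = arccos(p₁·p₂) ≈ 0.395 rad (22.6°).
Interpolate at f = 4/8 with slerp weights a = sin((1−f)δ)/sin δ ≈ 0.510, b = sin(fδ)/sin δ ≈ 0.510.
p = a·p₁ + b·p₂ ≈ (0.100, -0.762, 0.639); φ = arcsin(p_z) ≈ 39.74°, λ = atan2(p_y, p_x) ≈ -82.54°.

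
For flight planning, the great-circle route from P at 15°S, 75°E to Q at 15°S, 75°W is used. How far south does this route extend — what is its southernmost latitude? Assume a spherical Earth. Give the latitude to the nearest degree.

The great circle lies in the plane with unit normal n̂ = (p₁ × p₂)/|p₁ × p₂|.
Here n̂_z ≈ -0.695; the vertex latitude is φ_max = arccos|n̂_z| ≈ 46.0°.
Check via Clairaut: cos φ_max = |cos φ₁| · sin C = cos(15.0°)·sin(134.0°) ≈ 0.695, again giving ≈ 46.0°.

≈ 46°S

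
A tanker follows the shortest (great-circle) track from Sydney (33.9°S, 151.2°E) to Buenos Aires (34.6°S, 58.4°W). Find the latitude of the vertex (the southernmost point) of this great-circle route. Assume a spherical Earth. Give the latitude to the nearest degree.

≈ 69°S

The great circle lies in the plane with unit normal n̂ = (p₁ × p₂)/|p₁ × p₂|.
Here n̂_z ≈ +0.351; the vertex latitude is φ_max = arccos|n̂_z| ≈ 69.4°.
Check via Clairaut: cos φ_max = |cos φ₁| · sin C = cos(33.9°)·sin(155.0°) ≈ 0.351, again giving ≈ 69.4°.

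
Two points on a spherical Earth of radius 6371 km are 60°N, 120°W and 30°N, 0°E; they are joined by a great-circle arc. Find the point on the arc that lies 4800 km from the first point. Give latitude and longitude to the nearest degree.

≈ 58°N, 28°W

From cos δ = sin φ₁ sin φ₂ + cos φ₁ cos φ₂ cos Δλ, the central angle is δ ≈ 1.353 rad (77.5°). The total great-circle distance is δ·R ≈ 1.353 × 6371 ≈ 8617 km, so the target fraction is f = 4800/8617 ≈ 0.557.
Interpolate at f ≈ 0.557 with slerp weights a = sin((1−f)δ)/sin δ ≈ 0.578, b = sin(fδ)/sin δ ≈ 0.701.
p = a·p₁ + b·p₂ ≈ (0.462, -0.250, 0.851); φ = arcsin(p_z) ≈ 58.28°, λ = atan2(p_y, p_x) ≈ -28.41°.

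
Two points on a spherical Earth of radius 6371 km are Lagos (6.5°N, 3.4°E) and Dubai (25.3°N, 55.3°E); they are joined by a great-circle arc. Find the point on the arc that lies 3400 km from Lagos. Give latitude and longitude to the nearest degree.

≈ (19°N, 32°E)

Convert each endpoint to a unit vector on the sphere (x = cos φ cos λ, y = cos φ sin λ, z = sin φ).
The central angle between the endpoints is δ = arccos(p₁·p₂) ≈ 0.924 rad (52.9°). The total great-circle distance is δ·R ≈ 0.924 × 6371 ≈ 5887 km, so the target fraction is f = 3400/5887 ≈ 0.578.
Interpolate at f ≈ 0.578 with slerp weights a = sin((1−f)δ)/sin δ ≈ 0.477, b = sin(fδ)/sin δ ≈ 0.637.
p = a·p₁ + b·p₂ ≈ (0.801, 0.502, 0.326); φ = arcsin(p_z) ≈ 19.05°, λ = atan2(p_y, p_x) ≈ 32.07°.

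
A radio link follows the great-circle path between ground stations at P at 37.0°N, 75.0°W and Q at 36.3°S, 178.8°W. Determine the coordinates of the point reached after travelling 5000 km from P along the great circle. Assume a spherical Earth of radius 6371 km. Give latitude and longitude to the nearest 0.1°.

Convert each endpoint to a unit vector on the sphere (x = cos φ cos λ, y = cos φ sin λ, z = sin φ).
The central angle between the endpoints is δ = arccos(p₁·p₂) ≈ 2.106 rad (120.7°). The total great-circle distance is δ·R ≈ 2.106 × 6371 ≈ 13416 km, so the target fraction is f = 5000/13416 ≈ 0.373.
Interpolate at f ≈ 0.373 with slerp weights a = sin((1−f)δ)/sin δ ≈ 1.126, b = sin(fδ)/sin δ ≈ 0.821.
p = a·p₁ + b·p₂ ≈ (-0.429, -0.883, 0.192); φ = arcsin(p_z) ≈ 11.04°, λ = atan2(p_y, p_x) ≈ -115.92°.

≈ 11.0°N, 115.9°W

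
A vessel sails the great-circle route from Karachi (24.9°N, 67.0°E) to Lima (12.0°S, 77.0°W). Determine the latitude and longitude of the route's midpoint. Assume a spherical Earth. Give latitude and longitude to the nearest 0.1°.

≈ 20.0°N, 11.6°W

Write both endpoints as unit vectors p₁, p₂ with components (cos φ cos λ, cos φ sin λ, sin φ).
The central angle between the endpoints is δ = arccos(p₁·p₂) ≈ 2.507 rad (143.6°).
Interpolate at f = 1/2 with slerp weights a = sin((1−f)δ)/sin δ ≈ 1.603, b = sin(fδ)/sin δ ≈ 1.603.
p = a·p₁ + b·p₂ ≈ (0.921, -0.189, 0.342); φ = arcsin(p_z) ≈ 19.97°, λ = atan2(p_y, p_x) ≈ -11.62°.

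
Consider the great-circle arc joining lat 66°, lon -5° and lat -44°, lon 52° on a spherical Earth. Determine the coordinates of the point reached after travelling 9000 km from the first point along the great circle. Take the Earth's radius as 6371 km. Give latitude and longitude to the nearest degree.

Write both endpoints as unit vectors p₁, p₂ with components (cos φ cos λ, cos φ sin λ, sin φ).
The central angle between the endpoints is δ = arccos(p₁·p₂) ≈ 2.066 rad (118.4°). The total great-circle distance is δ·R ≈ 2.066 × 6371 ≈ 13163 km, so the target fraction is f = 9000/13163 ≈ 0.684.
Interpolate at f ≈ 0.684 with slerp weights a = sin((1−f)δ)/sin δ ≈ 0.691, b = sin(fδ)/sin δ ≈ 1.122.
p = a·p₁ + b·p₂ ≈ (0.777, 0.612, -0.149); φ = arcsin(p_z) ≈ -8.54°, λ = atan2(p_y, p_x) ≈ 38.21°.

≈ lat -9°, lon 38°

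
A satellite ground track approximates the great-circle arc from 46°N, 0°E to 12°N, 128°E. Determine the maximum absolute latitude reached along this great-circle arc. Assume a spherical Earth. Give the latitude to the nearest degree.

The great circle lies in the plane with unit normal n̂ = (p₁ × p₂)/|p₁ × p₂|.
Here n̂_z ≈ +0.556; the vertex latitude is φ_max = arccos|n̂_z| ≈ 56.2°.

≈ 56°N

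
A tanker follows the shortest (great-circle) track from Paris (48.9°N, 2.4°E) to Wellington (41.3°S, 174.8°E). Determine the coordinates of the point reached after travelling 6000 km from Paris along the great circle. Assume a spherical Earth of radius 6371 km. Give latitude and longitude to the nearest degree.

Write both endpoints as unit vectors p₁, p₂ with components (cos φ cos λ, cos φ sin λ, sin φ).
The central angle between the endpoints is δ = arccos(p₁·p₂) ≈ 2.979 rad (170.7°). The total great-circle distance is δ·R ≈ 2.979 × 6371 ≈ 18982 km, so the target fraction is f = 6000/18982 ≈ 0.316.
Interpolate at f ≈ 0.316 with slerp weights a = sin((1−f)δ)/sin δ ≈ 5.530, b = sin(fδ)/sin δ ≈ 5.008.
p = a·p₁ + b·p₂ ≈ (-0.114, 0.493, 0.862); φ = arcsin(p_z) ≈ 59.58°, λ = atan2(p_y, p_x) ≈ 103.05°.

≈ 60°N, 103°E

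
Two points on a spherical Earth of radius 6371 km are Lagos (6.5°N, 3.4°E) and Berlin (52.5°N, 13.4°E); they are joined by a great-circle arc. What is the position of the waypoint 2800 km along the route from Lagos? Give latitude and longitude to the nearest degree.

From cos δ = sin φ₁ sin φ₂ + cos φ₁ cos φ₂ cos Δλ, the central angle is δ ≈ 0.816 rad (46.7°). The total great-circle distance is δ·R ≈ 0.816 × 6371 ≈ 5196 km, so the target fraction is f = 2800/5196 ≈ 0.539.
Interpolate at f ≈ 0.539 with slerp weights a = sin((1−f)δ)/sin δ ≈ 0.504, b = sin(fδ)/sin δ ≈ 0.584.
p = a·p₁ + b·p₂ ≈ (0.846, 0.112, 0.521); φ = arcsin(p_z) ≈ 31.38°, λ = atan2(p_y, p_x) ≈ 7.55°.

≈ 31°N, 8°E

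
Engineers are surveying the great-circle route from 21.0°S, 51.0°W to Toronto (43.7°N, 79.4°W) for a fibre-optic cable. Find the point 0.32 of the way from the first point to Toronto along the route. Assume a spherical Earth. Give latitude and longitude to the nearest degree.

≈ 0°N, 59°W

Write both endpoints as unit vectors p₁, p₂ with components (cos φ cos λ, cos φ sin λ, sin φ).
The central angle between the endpoints is δ = arccos(p₁·p₂) ≈ 1.217 rad (69.7°).
Interpolate at f = 0.32 with slerp weights a = sin((1−f)δ)/sin δ ≈ 0.785, b = sin(fδ)/sin δ ≈ 0.405.
p = a·p₁ + b·p₂ ≈ (0.515, -0.857, -0.002); φ = arcsin(p_z) ≈ -0.09°, λ = atan2(p_y, p_x) ≈ -59.00°.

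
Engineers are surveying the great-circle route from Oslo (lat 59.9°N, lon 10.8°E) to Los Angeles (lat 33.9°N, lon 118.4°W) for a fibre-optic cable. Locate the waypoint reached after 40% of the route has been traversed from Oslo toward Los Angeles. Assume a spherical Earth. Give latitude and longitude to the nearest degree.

≈ lat 69°N, lon 63°W

Convert each endpoint to a unit vector on the sphere (x = cos φ cos λ, y = cos φ sin λ, z = sin φ).
The central angle between the endpoints is δ = arccos(p₁·p₂) ≈ 1.350 rad (77.3°).
Interpolate at f = 0.40 with slerp weights a = sin((1−f)δ)/sin δ ≈ 0.742, b = sin(fδ)/sin δ ≈ 0.527.
p = a·p₁ + b·p₂ ≈ (0.158, -0.315, 0.936); φ = arcsin(p_z) ≈ 69.38°, λ = atan2(p_y, p_x) ≈ -63.41°.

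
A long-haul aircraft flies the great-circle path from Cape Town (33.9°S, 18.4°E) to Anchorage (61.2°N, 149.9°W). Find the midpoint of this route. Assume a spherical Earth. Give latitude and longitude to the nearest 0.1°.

≈ 40.6°N, 3.1°E

The haversine formula gives a central angle δ ≈ 2.647 rad (151.7°) between the endpoints.
Interpolate at f = 1/2 with slerp weights a = sin((1−f)δ)/sin δ ≈ 2.044, b = sin(fδ)/sin δ ≈ 2.044.
p = a·p₁ + b·p₂ ≈ (0.758, 0.042, 0.651); φ = arcsin(p_z) ≈ 40.62°, λ = atan2(p_y, p_x) ≈ 3.15°.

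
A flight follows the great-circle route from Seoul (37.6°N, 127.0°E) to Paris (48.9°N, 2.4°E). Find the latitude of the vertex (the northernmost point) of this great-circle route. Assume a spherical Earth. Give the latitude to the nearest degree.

≈ 64°N

The great circle lies in the plane with unit normal n̂ = (p₁ × p₂)/|p₁ × p₂|.
Here n̂_z ≈ -0.435; the vertex latitude is φ_max = arccos|n̂_z| ≈ 64.2°.
Check via Clairaut: cos φ_max = |cos φ₁| · sin C = cos(37.6°)·sin(33.3°) ≈ 0.435, again giving ≈ 64.2°.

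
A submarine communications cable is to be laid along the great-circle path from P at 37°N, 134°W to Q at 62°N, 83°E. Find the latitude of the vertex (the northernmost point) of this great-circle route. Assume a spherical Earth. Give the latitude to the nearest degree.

The great circle lies in the plane with unit normal n̂ = (p₁ × p₂)/|p₁ × p₂|.
Here n̂_z ≈ -0.232; the vertex latitude is φ_max = arccos|n̂_z| ≈ 76.6°.
Check via Clairaut: cos φ_max = |cos φ₁| · sin C = cos(37.0°)·sin(16.9°) ≈ 0.232, again giving ≈ 76.6°.

≈ 77°N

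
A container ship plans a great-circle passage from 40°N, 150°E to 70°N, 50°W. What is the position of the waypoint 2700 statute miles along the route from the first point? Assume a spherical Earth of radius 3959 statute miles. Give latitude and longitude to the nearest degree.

≈ 78°N, 172°E

Write both endpoints as unit vectors p₁, p₂ with components (cos φ cos λ, cos φ sin λ, sin φ).
The central angle between the endpoints is δ = arccos(p₁·p₂) ≈ 1.205 rad (69.0°). The total great-circle distance is δ·R ≈ 1.205 × 3959 ≈ 4770 mi, so the target fraction is f = 2700/4770 ≈ 0.566.
Interpolate at f ≈ 0.566 with slerp weights a = sin((1−f)δ)/sin δ ≈ 0.535, b = sin(fδ)/sin δ ≈ 0.675.
p = a·p₁ + b·p₂ ≈ (-0.206, 0.028, 0.978); φ = arcsin(p_z) ≈ 77.98°, λ = atan2(p_y, p_x) ≈ 172.28°.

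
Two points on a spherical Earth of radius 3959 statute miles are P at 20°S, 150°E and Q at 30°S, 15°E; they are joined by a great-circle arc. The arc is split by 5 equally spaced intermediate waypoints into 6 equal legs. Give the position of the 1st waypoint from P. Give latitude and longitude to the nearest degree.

≈ 33°S, 135°E

Convert each endpoint to a unit vector on the sphere (x = cos φ cos λ, y = cos φ sin λ, z = sin φ).
The central angle between the endpoints is δ = arccos(p₁·p₂) ≈ 1.987 rad (113.9°).
Interpolate at f = 1/6 with slerp weights a = sin((1−f)δ)/sin δ ≈ 1.089, b = sin(fδ)/sin δ ≈ 0.356.
p = a·p₁ + b·p₂ ≈ (-0.589, 0.592, -0.550); φ = arcsin(p_z) ≈ -33.39°, λ = atan2(p_y, p_x) ≈ 134.88°.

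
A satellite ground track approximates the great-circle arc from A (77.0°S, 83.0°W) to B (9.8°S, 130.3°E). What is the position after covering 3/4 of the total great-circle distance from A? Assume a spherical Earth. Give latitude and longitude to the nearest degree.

≈ (32°S, 134°E)

Convert each endpoint to a unit vector on the sphere (x = cos φ cos λ, y = cos φ sin λ, z = sin φ).
The central angle between the endpoints is δ = arccos(p₁·p₂) ≈ 1.590 rad (91.1°).
Interpolate at f = 3/4 with slerp weights a = sin((1−f)δ)/sin δ ≈ 0.387, b = sin(fδ)/sin δ ≈ 0.930.
p = a·p₁ + b·p₂ ≈ (-0.582, 0.612, -0.536); φ = arcsin(p_z) ≈ -32.38°, λ = atan2(p_y, p_x) ≈ 133.55°.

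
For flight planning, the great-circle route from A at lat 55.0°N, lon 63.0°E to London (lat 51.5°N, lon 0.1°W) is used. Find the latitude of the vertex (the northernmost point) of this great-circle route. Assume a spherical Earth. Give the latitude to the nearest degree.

The great circle lies in the plane with unit normal n̂ = (p₁ × p₂)/|p₁ × p₂|.
Here n̂_z ≈ -0.534; the vertex latitude is φ_max = arccos|n̂_z| ≈ 57.7°.
Check via Clairaut: cos φ_max = |cos φ₁| · sin C = cos(55.0°)·sin(68.5°) ≈ 0.534, again giving ≈ 57.7°.

≈ 58°N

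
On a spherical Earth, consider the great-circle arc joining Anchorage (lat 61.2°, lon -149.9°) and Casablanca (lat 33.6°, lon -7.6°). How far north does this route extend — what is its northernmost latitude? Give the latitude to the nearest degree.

The great circle lies in the plane with unit normal n̂ = (p₁ × p₂)/|p₁ × p₂|.
Here n̂_z ≈ +0.249; the vertex latitude is φ_max = arccos|n̂_z| ≈ 75.6°.
Check via Clairaut: cos φ_max = |cos φ₁| · sin C = cos(61.2°)·sin(31.1°) ≈ 0.249, again giving ≈ 75.6°.

≈ 76°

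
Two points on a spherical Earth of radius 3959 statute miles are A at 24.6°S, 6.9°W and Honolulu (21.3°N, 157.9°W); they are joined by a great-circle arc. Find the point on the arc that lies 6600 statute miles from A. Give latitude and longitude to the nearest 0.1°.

≈ 1.3°N, 102.4°W

Write both endpoints as unit vectors p₁, p₂ with components (cos φ cos λ, cos φ sin λ, sin φ).
The central angle between the endpoints is δ = arccos(p₁·p₂) ≈ 2.673 rad (153.1°). The total great-circle distance is δ·R ≈ 2.673 × 3959 ≈ 10582 mi, so the target fraction is f = 6600/10582 ≈ 0.624.
Interpolate at f ≈ 0.624 with slerp weights a = sin((1−f)δ)/sin δ ≈ 1.869, b = sin(fδ)/sin δ ≈ 2.203.
p = a·p₁ + b·p₂ ≈ (-0.214, -0.976, 0.022); φ = arcsin(p_z) ≈ 1.27°, λ = atan2(p_y, p_x) ≈ -102.39°.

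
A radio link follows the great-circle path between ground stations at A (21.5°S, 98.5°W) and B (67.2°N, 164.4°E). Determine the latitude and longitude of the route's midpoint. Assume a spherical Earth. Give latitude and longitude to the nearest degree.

≈ (30°N, 122°W)

From cos δ = sin φ₁ sin φ₂ + cos φ₁ cos φ₂ cos Δλ, the central angle is δ ≈ 1.963 rad (112.5°).
Interpolate at f = 1/2 with slerp weights a = sin((1−f)δ)/sin δ ≈ 0.900, b = sin(fδ)/sin δ ≈ 0.900.
p = a·p₁ + b·p₂ ≈ (-0.460, -0.734, 0.500); φ = arcsin(p_z) ≈ 29.98°, λ = atan2(p_y, p_x) ≈ -122.04°.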